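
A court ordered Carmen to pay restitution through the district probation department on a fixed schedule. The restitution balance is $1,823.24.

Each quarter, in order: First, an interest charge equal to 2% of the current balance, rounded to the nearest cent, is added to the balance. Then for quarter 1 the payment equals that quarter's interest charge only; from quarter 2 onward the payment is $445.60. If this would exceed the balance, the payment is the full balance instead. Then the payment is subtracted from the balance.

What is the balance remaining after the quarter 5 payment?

# | Opening | Interest | Payment | End bal
1 | $1,823.24 | $36.46 | $36.46 | $1,823.24
2 | $1,823.24 | $36.46 | $445.60 | $1,414.10
3 | $1,414.10 | $28.28 | $445.60 | $996.78
4 | $996.78 | $19.94 | $445.60 | $571.12
5 | $571.12 | $11.42 | $445.60 | $136.94

$136.94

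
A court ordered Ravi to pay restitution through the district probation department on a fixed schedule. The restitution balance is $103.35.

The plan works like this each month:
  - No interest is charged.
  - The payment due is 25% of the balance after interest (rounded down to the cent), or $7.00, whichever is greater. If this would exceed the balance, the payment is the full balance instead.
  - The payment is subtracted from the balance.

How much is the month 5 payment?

$8.17

Month 1: opening $103.35; payment $25.83; balance $77.52
Month 2: opening $77.52; payment $19.38; balance $58.14
Month 3: opening $58.14; payment $14.53; balance $43.61
Month 4: opening $43.61; payment $10.90; balance $32.71
Month 5: opening $32.71; payment $8.17; balance $24.54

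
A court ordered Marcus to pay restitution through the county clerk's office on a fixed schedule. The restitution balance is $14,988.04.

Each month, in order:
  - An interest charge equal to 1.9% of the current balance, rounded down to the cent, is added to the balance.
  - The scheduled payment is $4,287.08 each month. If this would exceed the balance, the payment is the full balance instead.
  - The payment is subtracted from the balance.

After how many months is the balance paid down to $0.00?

# | Opening | Interest | Payment | End bal
1 | $14,988.04 | $284.77 | $4,287.08 | $10,985.73
2 | $10,985.73 | $208.72 | $4,287.08 | $6,907.37
3 | $6,907.37 | $131.24 | $4,287.08 | $2,751.53
4 | $2,751.53 | $52.27 | $2,803.80 | $0.00
Balance reaches $0.00 in month 4.

4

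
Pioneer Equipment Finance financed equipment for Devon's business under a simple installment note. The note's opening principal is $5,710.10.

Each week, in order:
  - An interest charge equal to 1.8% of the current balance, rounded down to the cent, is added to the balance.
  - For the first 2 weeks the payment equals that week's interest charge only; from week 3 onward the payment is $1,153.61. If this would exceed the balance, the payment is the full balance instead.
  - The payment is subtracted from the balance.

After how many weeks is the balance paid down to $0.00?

8

# | Opening | Interest | Payment | End bal
1 | $5,710.10 | $102.78 | $102.78 | $5,710.10
2 | $5,710.10 | $102.78 | $102.78 | $5,710.10
3 | $5,710.10 | $102.78 | $1,153.61 | $4,659.27
4 | $4,659.27 | $83.86 | $1,153.61 | $3,589.52
5 | $3,589.52 | $64.61 | $1,153.61 | $2,500.52
6 | $2,500.52 | $45.00 | $1,153.61 | $1,391.91
7 | $1,391.91 | $25.05 | $1,153.61 | $263.35
8 | $263.35 | $4.74 | $268.09 | $0.00
Balance reaches $0.00 in week 8.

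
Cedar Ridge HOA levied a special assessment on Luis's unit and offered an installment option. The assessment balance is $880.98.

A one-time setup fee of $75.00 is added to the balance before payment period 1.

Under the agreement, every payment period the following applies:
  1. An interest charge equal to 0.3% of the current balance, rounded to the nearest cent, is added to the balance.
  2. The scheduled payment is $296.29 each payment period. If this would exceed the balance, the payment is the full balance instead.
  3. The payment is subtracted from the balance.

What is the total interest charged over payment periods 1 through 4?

# | Opening | Interest | Payment | End bal
1 | $955.98 | $2.87 | $296.29 | $662.56
2 | $662.56 | $1.99 | $296.29 | $368.26
3 | $368.26 | $1.10 | $296.29 | $73.07
4 | $73.07 | $0.22 | $73.29 | $0.00
Total interest: $2.87 + $1.99 + $1.10 + $0.22 = $6.18

$6.18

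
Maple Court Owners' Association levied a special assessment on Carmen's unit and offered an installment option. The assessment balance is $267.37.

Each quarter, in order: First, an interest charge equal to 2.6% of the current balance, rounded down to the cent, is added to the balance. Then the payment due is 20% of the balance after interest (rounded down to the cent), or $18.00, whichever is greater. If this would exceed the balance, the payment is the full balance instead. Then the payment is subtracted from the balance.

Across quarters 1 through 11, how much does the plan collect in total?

$300.63

Quarter 1: $267.37 +$6.95 interest = $274.32; pay $54.86 → $219.46
Quarter 2: $219.46 +$5.70 interest = $225.16; pay $45.03 → $180.13
Quarter 3: $180.13 +$4.68 interest = $184.81; pay $36.96 → $147.85
Quarter 4: $147.85 +$3.84 interest = $151.69; pay $30.33 → $121.36
Quarter 5: $121.36 +$3.15 interest = $124.51; pay $24.90 → $99.61
Quarter 6: $99.61 +$2.58 interest = $102.19; pay $20.43 → $81.76
Quarter 7: $81.76 +$2.12 interest = $83.88; pay $18.00 → $65.88
Quarter 8: $65.88 +$1.71 interest = $67.59; pay $18.00 → $49.59
Quarter 9: $49.59 +$1.28 interest = $50.87; pay $18.00 → $32.87
Quarter 10: $32.87 +$0.85 interest = $33.72; pay $18.00 → $15.72
Quarter 11: $15.72 +$0.40 interest = $16.12; pay $16.12 → $0.00
Total paid: $300.63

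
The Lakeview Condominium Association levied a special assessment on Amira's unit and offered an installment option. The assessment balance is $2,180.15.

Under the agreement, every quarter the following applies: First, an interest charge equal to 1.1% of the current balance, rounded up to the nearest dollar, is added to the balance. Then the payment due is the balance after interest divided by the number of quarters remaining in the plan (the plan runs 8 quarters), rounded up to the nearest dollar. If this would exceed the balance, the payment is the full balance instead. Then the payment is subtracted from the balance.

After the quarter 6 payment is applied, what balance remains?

Quarter 1: $2,180.15 +$24.00 interest = $2,204.15; pay $276.00 → $1,928.15
Quarter 2: $1,928.15 +$22.00 interest = $1,950.15; pay $279.00 → $1,671.15
Quarter 3: $1,671.15 +$19.00 interest = $1,690.15; pay $282.00 → $1,408.15
Quarter 4: $1,408.15 +$16.00 interest = $1,424.15; pay $285.00 → $1,139.15
Quarter 5: $1,139.15 +$13.00 interest = $1,152.15; pay $289.00 → $863.15
Quarter 6: $863.15 +$10.00 interest = $873.15; pay $292.00 → $581.15

$581.15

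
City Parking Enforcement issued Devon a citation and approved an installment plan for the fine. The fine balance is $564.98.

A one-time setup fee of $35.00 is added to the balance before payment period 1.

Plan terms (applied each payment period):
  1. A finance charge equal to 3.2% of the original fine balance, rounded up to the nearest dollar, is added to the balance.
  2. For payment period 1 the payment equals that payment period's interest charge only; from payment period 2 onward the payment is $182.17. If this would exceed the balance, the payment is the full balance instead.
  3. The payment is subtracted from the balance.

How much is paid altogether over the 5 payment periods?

# | Opening | Interest | Payment | End bal
1 | $599.98 | $19.00 | $19.00 | $599.98
2 | $599.98 | $19.00 | $182.17 | $436.81
3 | $436.81 | $19.00 | $182.17 | $273.64
4 | $273.64 | $19.00 | $182.17 | $110.47
5 | $110.47 | $19.00 | $129.47 | $0.00
Total paid: $694.98

$694.98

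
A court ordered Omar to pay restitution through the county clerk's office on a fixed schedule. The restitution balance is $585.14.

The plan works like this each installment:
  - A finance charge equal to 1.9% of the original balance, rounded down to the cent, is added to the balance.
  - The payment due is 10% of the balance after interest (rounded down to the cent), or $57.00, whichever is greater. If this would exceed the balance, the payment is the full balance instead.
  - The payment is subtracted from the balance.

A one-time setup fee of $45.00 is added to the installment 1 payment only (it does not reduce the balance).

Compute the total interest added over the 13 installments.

Installment 1: $585.14 +$11.11 interest = $596.25; pay $59.62 (+ $45.00 fee) → $536.63
Installment 2: $536.63 +$11.11 interest = $547.74; pay $57.00 → $490.74
Installment 3: $490.74 +$11.11 interest = $501.85; pay $57.00 → $444.85
Installment 4: $444.85 +$11.11 interest = $455.96; pay $57.00 → $398.96
Installment 5: $398.96 +$11.11 interest = $410.07; pay $57.00 → $353.07
Installment 6: $353.07 +$11.11 interest = $364.18; pay $57.00 → $307.18
Installment 7: $307.18 +$11.11 interest = $318.29; pay $57.00 → $261.29
Installment 8: $261.29 +$11.11 interest = $272.40; pay $57.00 → $215.40
Installment 9: $215.40 +$11.11 interest = $226.51; pay $57.00 → $169.51
Installment 10: $169.51 +$11.11 interest = $180.62; pay $57.00 → $123.62
Installment 11: $123.62 +$11.11 interest = $134.73; pay $57.00 → $77.73
Installment 12: $77.73 +$11.11 interest = $88.84; pay $57.00 → $31.84
Installment 13: $31.84 +$11.11 interest = $42.95; pay $42.95 → $0.00
Total interest: $11.11 + $11.11 + $11.11 + $11.11 + $11.11 + $11.11 + $11.11 + $11.11 + $11.11 + $11.11 + $11.11 + $11.11 + $11.11 = $144.43

$144.43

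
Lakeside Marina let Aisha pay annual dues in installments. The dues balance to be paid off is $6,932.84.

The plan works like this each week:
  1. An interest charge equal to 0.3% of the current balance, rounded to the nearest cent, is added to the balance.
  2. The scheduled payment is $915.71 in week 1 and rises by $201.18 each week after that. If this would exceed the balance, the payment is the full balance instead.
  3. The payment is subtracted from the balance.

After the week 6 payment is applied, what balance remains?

Week 1: opening $6,932.84; interest $20.80 → $6,953.64; payment $915.71; balance $6,037.93
Week 2: opening $6,037.93; interest $18.11 → $6,056.04; payment $1,116.89; balance $4,939.15
Week 3: opening $4,939.15; interest $14.82 → $4,953.97; payment $1,318.07; balance $3,635.90
Week 4: opening $3,635.90; interest $10.91 → $3,646.81; payment $1,519.25; balance $2,127.56
Week 5: opening $2,127.56; interest $6.38 → $2,133.94; payment $1,720.43; balance $413.51
Week 6: opening $413.51; interest $1.24 → $414.75; payment $414.75; balance $0.00

$0.00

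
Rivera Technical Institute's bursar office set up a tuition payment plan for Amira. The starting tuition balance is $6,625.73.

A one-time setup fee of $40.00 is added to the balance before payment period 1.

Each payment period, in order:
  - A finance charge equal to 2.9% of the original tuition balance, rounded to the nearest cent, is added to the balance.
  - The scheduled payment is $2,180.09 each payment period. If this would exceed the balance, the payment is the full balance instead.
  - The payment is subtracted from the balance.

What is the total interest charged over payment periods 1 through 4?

Payment period 1: opening $6,665.73; interest $192.15 → $6,857.88; payment $2,180.09; balance $4,677.79
Payment period 2: opening $4,677.79; interest $192.15 → $4,869.94; payment $2,180.09; balance $2,689.85
Payment period 3: opening $2,689.85; interest $192.15 → $2,882.00; payment $2,180.09; balance $701.91
Payment period 4: opening $701.91; interest $192.15 → $894.06; payment $894.06; balance $0.00
Total interest: $192.15 + $192.15 + $192.15 + $192.15 = $768.60

$768.60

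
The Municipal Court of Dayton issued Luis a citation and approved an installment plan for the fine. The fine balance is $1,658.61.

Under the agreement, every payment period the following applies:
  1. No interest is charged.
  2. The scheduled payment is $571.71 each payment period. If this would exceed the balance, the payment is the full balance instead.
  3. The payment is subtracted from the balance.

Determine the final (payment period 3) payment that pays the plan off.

# | Opening | Payment | End bal
1 | $1,658.61 | $571.71 | $1,086.90
2 | $1,086.90 | $571.71 | $515.19
3 | $515.19 | $515.19 | $0.00

$515.19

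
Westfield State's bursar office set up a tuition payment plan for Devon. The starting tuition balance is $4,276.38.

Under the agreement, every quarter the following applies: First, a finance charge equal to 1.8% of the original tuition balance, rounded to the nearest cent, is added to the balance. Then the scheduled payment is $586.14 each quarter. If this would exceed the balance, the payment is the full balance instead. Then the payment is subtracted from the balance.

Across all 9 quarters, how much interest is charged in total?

$692.73

Quarter 1: opening $4,276.38; interest $76.97 → $4,353.35; payment $586.14; balance $3,767.21
Quarter 2: opening $3,767.21; interest $76.97 → $3,844.18; payment $586.14; balance $3,258.04
Quarter 3: opening $3,258.04; interest $76.97 → $3,335.01; payment $586.14; balance $2,748.87
Quarter 4: opening $2,748.87; interest $76.97 → $2,825.84; payment $586.14; balance $2,239.70
Quarter 5: opening $2,239.70; interest $76.97 → $2,316.67; payment $586.14; balance $1,730.53
Quarter 6: opening $1,730.53; interest $76.97 → $1,807.50; payment $586.14; balance $1,221.36
Quarter 7: opening $1,221.36; interest $76.97 → $1,298.33; payment $586.14; balance $712.19
Quarter 8: opening $712.19; interest $76.97 → $789.16; payment $586.14; balance $203.02
Quarter 9: opening $203.02; interest $76.97 → $279.99; payment $279.99; balance $0.00
Total interest: $76.97 + $76.97 + $76.97 + $76.97 + $76.97 + $76.97 + $76.97 + $76.97 + $76.97 = $692.73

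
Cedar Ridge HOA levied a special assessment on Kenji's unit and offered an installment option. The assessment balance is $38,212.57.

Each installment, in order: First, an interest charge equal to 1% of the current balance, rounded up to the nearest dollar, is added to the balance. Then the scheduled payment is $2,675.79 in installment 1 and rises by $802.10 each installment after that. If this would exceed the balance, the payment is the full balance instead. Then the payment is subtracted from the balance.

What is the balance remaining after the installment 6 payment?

Installment 1: $38,212.57 +$383.00 interest = $38,595.57; pay $2,675.79 → $35,919.78
Installment 2: $35,919.78 +$360.00 interest = $36,279.78; pay $3,477.89 → $32,801.89
Installment 3: $32,801.89 +$329.00 interest = $33,130.89; pay $4,279.99 → $28,850.90
Installment 4: $28,850.90 +$289.00 interest = $29,139.90; pay $5,082.09 → $24,057.81
Installment 5: $24,057.81 +$241.00 interest = $24,298.81; pay $5,884.19 → $18,414.62
Installment 6: $18,414.62 +$185.00 interest = $18,599.62; pay $6,686.29 → $11,913.33

$11,913.33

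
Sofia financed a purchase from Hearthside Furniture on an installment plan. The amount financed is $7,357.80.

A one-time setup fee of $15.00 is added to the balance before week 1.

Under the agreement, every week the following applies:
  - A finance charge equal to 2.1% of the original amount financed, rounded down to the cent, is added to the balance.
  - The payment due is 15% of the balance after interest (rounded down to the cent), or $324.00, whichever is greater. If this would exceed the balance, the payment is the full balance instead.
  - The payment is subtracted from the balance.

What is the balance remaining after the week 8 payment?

$2,646.01

# | Opening | Interest | Payment | End bal
1 | $7,372.80 | $154.51 | $1,129.09 | $6,398.22
2 | $6,398.22 | $154.51 | $982.90 | $5,569.83
3 | $5,569.83 | $154.51 | $858.65 | $4,865.69
4 | $4,865.69 | $154.51 | $753.03 | $4,267.17
5 | $4,267.17 | $154.51 | $663.25 | $3,758.43
6 | $3,758.43 | $154.51 | $586.94 | $3,326.00
7 | $3,326.00 | $154.51 | $522.07 | $2,958.44
8 | $2,958.44 | $154.51 | $466.94 | $2,646.01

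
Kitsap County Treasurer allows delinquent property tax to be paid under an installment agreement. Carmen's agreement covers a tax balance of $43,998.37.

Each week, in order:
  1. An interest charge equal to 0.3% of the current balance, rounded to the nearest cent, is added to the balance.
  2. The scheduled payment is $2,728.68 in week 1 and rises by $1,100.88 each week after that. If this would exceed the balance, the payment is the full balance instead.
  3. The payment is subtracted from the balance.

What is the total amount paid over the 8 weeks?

Week 1: $43,998.37 +$132.00 interest = $44,130.37; pay $2,728.68 → $41,401.69
Week 2: $41,401.69 +$124.21 interest = $41,525.90; pay $3,829.56 → $37,696.34
Week 3: $37,696.34 +$113.09 interest = $37,809.43; pay $4,930.44 → $32,878.99
Week 4: $32,878.99 +$98.64 interest = $32,977.63; pay $6,031.32 → $26,946.31
Week 5: $26,946.31 +$80.84 interest = $27,027.15; pay $7,132.20 → $19,894.95
Week 6: $19,894.95 +$59.68 interest = $19,954.63; pay $8,233.08 → $11,721.55
Week 7: $11,721.55 +$35.16 interest = $11,756.71; pay $9,333.96 → $2,422.75
Week 8: $2,422.75 +$7.27 interest = $2,430.02; pay $2,430.02 → $0.00
Total paid: $44,649.26

$44,649.26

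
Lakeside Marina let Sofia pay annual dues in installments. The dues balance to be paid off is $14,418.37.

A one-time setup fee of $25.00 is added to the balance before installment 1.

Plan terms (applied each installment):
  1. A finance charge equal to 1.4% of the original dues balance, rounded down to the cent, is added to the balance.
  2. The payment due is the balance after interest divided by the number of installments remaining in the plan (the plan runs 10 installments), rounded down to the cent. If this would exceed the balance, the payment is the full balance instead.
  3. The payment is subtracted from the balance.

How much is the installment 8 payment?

$1,732.77

Installment 1: $14,443.37 +$201.85 interest = $14,645.22; pay $1,464.52 → $13,180.70
Installment 2: $13,180.70 +$201.85 interest = $13,382.55; pay $1,486.95 → $11,895.60
Installment 3: $11,895.60 +$201.85 interest = $12,097.45; pay $1,512.18 → $10,585.27
Installment 4: $10,585.27 +$201.85 interest = $10,787.12; pay $1,541.01 → $9,246.11
Installment 5: $9,246.11 +$201.85 interest = $9,447.96; pay $1,574.66 → $7,873.30
Installment 6: $7,873.30 +$201.85 interest = $8,075.15; pay $1,615.03 → $6,460.12
Installment 7: $6,460.12 +$201.85 interest = $6,661.97; pay $1,665.49 → $4,996.48
Installment 8: $4,996.48 +$201.85 interest = $5,198.33; pay $1,732.77 → $3,465.56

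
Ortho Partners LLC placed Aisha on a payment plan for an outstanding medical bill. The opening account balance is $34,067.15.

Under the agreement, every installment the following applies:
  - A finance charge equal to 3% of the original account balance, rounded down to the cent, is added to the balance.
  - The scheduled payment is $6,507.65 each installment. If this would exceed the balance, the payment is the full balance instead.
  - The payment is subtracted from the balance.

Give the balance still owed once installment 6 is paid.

$1,153.31

Installment 1: opening $34,067.15; interest $1,022.01 → $35,089.16; payment $6,507.65; balance $28,581.51
Installment 2: opening $28,581.51; interest $1,022.01 → $29,603.52; payment $6,507.65; balance $23,095.87
Installment 3: opening $23,095.87; interest $1,022.01 → $24,117.88; payment $6,507.65; balance $17,610.23
Installment 4: opening $17,610.23; interest $1,022.01 → $18,632.24; payment $6,507.65; balance $12,124.59
Installment 5: opening $12,124.59; interest $1,022.01 → $13,146.60; payment $6,507.65; balance $6,638.95
Installment 6: opening $6,638.95; interest $1,022.01 → $7,660.96; payment $6,507.65; balance $1,153.31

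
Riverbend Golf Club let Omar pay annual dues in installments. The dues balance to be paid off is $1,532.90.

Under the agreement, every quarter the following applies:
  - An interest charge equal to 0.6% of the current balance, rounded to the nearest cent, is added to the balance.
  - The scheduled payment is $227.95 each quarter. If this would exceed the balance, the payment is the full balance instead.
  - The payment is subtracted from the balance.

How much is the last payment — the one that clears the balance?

# | Opening | Interest | Payment | End bal
1 | $1,532.90 | $9.20 | $227.95 | $1,314.15
2 | $1,314.15 | $7.88 | $227.95 | $1,094.08
3 | $1,094.08 | $6.56 | $227.95 | $872.69
4 | $872.69 | $5.24 | $227.95 | $649.98
5 | $649.98 | $3.90 | $227.95 | $425.93
6 | $425.93 | $2.56 | $227.95 | $200.54
7 | $200.54 | $1.20 | $201.74 | $0.00

$201.74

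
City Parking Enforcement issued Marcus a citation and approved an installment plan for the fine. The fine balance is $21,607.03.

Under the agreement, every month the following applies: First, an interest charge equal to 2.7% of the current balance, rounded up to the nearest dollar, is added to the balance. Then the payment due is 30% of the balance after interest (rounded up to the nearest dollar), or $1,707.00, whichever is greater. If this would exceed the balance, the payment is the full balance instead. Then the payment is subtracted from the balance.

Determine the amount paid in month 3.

# | Opening | Interest | Payment | End bal
1 | $21,607.03 | $584.00 | $6,658.00 | $15,533.03
2 | $15,533.03 | $420.00 | $4,786.00 | $11,167.03
3 | $11,167.03 | $302.00 | $3,441.00 | $8,028.03

$3,441.00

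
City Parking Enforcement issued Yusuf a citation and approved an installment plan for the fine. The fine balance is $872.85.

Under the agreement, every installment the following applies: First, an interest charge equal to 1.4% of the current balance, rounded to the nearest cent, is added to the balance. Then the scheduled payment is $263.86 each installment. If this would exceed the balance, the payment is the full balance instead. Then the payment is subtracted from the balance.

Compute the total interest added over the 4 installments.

$27.54

Installment 1: $872.85 +$12.22 interest = $885.07; pay $263.86 → $621.21
Installment 2: $621.21 +$8.70 interest = $629.91; pay $263.86 → $366.05
Installment 3: $366.05 +$5.12 interest = $371.17; pay $263.86 → $107.31
Installment 4: $107.31 +$1.50 interest = $108.81; pay $108.81 → $0.00
Total interest: $12.22 + $8.70 + $5.12 + $1.50 = $27.54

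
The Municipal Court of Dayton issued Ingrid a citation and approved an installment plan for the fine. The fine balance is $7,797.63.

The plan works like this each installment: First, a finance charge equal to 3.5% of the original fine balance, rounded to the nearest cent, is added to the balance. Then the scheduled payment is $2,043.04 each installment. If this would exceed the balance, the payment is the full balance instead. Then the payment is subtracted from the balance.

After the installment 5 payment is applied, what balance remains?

$0.00

# | Opening | Interest | Payment | End bal
1 | $7,797.63 | $272.92 | $2,043.04 | $6,027.51
2 | $6,027.51 | $272.92 | $2,043.04 | $4,257.39
3 | $4,257.39 | $272.92 | $2,043.04 | $2,487.27
4 | $2,487.27 | $272.92 | $2,043.04 | $717.15
5 | $717.15 | $272.92 | $990.07 | $0.00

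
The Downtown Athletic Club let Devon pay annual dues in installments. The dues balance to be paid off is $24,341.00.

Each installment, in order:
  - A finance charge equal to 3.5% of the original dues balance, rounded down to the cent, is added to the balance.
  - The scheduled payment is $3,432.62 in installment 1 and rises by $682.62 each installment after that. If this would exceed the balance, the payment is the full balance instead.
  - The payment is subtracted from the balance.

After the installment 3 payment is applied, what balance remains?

$14,551.07

Installment 1: opening $24,341.00; interest $851.93 → $25,192.93; payment $3,432.62; balance $21,760.31
Installment 2: opening $21,760.31; interest $851.93 → $22,612.24; payment $4,115.24; balance $18,497.00
Installment 3: opening $18,497.00; interest $851.93 → $19,348.93; payment $4,797.86; balance $14,551.07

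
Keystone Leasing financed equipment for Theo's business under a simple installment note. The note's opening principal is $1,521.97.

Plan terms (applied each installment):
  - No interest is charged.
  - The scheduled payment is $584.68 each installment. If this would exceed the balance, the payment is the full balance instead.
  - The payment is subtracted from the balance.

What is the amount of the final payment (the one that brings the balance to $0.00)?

$352.61

# | Opening | Payment | End bal
1 | $1,521.97 | $584.68 | $937.29
2 | $937.29 | $584.68 | $352.61
3 | $352.61 | $352.61 | $0.00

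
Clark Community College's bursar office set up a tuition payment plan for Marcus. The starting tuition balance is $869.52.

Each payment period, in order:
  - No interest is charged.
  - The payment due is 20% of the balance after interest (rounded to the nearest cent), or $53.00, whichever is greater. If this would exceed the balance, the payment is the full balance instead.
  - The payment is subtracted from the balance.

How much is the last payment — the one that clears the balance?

$15.94

# | Opening | Payment | End bal
1 | $869.52 | $173.90 | $695.62
2 | $695.62 | $139.12 | $556.50
3 | $556.50 | $111.30 | $445.20
4 | $445.20 | $89.04 | $356.16
5 | $356.16 | $71.23 | $284.93
6 | $284.93 | $56.99 | $227.94
7 | $227.94 | $53.00 | $174.94
8 | $174.94 | $53.00 | $121.94
9 | $121.94 | $53.00 | $68.94
10 | $68.94 | $53.00 | $15.94
11 | $15.94 | $15.94 | $0.00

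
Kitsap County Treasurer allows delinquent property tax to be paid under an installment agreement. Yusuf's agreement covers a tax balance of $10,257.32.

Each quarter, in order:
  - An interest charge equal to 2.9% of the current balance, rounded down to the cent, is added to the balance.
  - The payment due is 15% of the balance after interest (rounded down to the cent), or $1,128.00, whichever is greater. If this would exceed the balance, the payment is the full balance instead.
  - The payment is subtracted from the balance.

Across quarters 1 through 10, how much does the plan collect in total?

Quarter 1: $10,257.32 +$297.46 interest = $10,554.78; pay $1,583.21 → $8,971.57
Quarter 2: $8,971.57 +$260.17 interest = $9,231.74; pay $1,384.76 → $7,846.98
Quarter 3: $7,846.98 +$227.56 interest = $8,074.54; pay $1,211.18 → $6,863.36
Quarter 4: $6,863.36 +$199.03 interest = $7,062.39; pay $1,128.00 → $5,934.39
Quarter 5: $5,934.39 +$172.09 interest = $6,106.48; pay $1,128.00 → $4,978.48
Quarter 6: $4,978.48 +$144.37 interest = $5,122.85; pay $1,128.00 → $3,994.85
Quarter 7: $3,994.85 +$115.85 interest = $4,110.70; pay $1,128.00 → $2,982.70
Quarter 8: $2,982.70 +$86.49 interest = $3,069.19; pay $1,128.00 → $1,941.19
Quarter 9: $1,941.19 +$56.29 interest = $1,997.48; pay $1,128.00 → $869.48
Quarter 10: $869.48 +$25.21 interest = $894.69; pay $894.69 → $0.00
Total paid: $11,841.84

$11,841.84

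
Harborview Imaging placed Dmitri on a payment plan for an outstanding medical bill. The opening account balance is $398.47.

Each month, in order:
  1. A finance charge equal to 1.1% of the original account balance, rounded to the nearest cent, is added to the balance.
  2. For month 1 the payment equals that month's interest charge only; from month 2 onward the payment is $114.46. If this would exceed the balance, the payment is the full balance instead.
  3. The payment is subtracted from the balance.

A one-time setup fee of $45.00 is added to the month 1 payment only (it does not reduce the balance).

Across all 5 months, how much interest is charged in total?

Month 1: opening $398.47; interest $4.38 → $402.85; payment $4.38 (+ $45.00 fee); balance $398.47
Month 2: opening $398.47; interest $4.38 → $402.85; payment $114.46; balance $288.39
Month 3: opening $288.39; interest $4.38 → $292.77; payment $114.46; balance $178.31
Month 4: opening $178.31; interest $4.38 → $182.69; payment $114.46; balance $68.23
Month 5: opening $68.23; interest $4.38 → $72.61; payment $72.61; balance $0.00
Total interest: $4.38 + $4.38 + $4.38 + $4.38 + $4.38 = $21.90

$21.90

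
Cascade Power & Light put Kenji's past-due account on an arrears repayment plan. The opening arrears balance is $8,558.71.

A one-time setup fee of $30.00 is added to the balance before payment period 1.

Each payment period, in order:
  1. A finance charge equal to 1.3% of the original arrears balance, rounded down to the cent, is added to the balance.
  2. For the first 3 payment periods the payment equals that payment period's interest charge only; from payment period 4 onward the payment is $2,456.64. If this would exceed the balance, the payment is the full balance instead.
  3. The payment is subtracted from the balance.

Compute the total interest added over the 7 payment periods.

$778.82

Payment period 1: $8,588.71 +$111.26 interest = $8,699.97; pay $111.26 → $8,588.71
Payment period 2: $8,588.71 +$111.26 interest = $8,699.97; pay $111.26 → $8,588.71
Payment period 3: $8,588.71 +$111.26 interest = $8,699.97; pay $111.26 → $8,588.71
Payment period 4: $8,588.71 +$111.26 interest = $8,699.97; pay $2,456.64 → $6,243.33
Payment period 5: $6,243.33 +$111.26 interest = $6,354.59; pay $2,456.64 → $3,897.95
Payment period 6: $3,897.95 +$111.26 interest = $4,009.21; pay $2,456.64 → $1,552.57
Payment period 7: $1,552.57 +$111.26 interest = $1,663.83; pay $1,663.83 → $0.00
Total interest: $111.26 + $111.26 + $111.26 + $111.26 + $111.26 + $111.26 + $111.26 = $778.82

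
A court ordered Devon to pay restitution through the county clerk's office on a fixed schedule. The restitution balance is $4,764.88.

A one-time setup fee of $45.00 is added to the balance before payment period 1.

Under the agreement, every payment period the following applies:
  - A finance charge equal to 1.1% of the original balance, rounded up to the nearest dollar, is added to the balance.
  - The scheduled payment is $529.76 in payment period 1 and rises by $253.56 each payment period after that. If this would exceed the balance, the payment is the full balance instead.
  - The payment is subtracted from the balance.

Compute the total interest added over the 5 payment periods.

$265.00

Payment period 1: opening $4,809.88; interest $53.00 → $4,862.88; payment $529.76; balance $4,333.12
Payment period 2: opening $4,333.12; interest $53.00 → $4,386.12; payment $783.32; balance $3,602.80
Payment period 3: opening $3,602.80; interest $53.00 → $3,655.80; payment $1,036.88; balance $2,618.92
Payment period 4: opening $2,618.92; interest $53.00 → $2,671.92; payment $1,290.44; balance $1,381.48
Payment period 5: opening $1,381.48; interest $53.00 → $1,434.48; payment $1,434.48; balance $0.00
Total interest: $53.00 + $53.00 + $53.00 + $53.00 + $53.00 = $265.00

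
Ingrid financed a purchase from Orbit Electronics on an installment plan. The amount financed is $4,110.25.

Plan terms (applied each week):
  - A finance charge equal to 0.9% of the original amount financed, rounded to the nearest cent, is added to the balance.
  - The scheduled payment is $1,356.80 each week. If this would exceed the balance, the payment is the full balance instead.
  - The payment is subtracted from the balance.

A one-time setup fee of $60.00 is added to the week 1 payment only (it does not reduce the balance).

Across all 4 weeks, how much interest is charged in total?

# | Opening | Interest | Payment | Fee | End bal
1 | $4,110.25 | $36.99 | $1,356.80 | $60.00 | $2,790.44
2 | $2,790.44 | $36.99 | $1,356.80 | — | $1,470.63
3 | $1,470.63 | $36.99 | $1,356.80 | — | $150.82
4 | $150.82 | $36.99 | $187.81 | — | $0.00
Total interest: $36.99 + $36.99 + $36.99 + $36.99 = $147.96

$147.96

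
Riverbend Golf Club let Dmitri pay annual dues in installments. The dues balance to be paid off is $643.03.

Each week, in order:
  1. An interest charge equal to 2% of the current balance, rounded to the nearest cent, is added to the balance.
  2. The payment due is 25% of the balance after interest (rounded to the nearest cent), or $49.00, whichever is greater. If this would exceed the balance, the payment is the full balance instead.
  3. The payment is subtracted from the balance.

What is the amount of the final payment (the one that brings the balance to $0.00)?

Week 1: $643.03 +$12.86 interest = $655.89; pay $163.97 → $491.92
Week 2: $491.92 +$9.84 interest = $501.76; pay $125.44 → $376.32
Week 3: $376.32 +$7.53 interest = $383.85; pay $95.96 → $287.89
Week 4: $287.89 +$5.76 interest = $293.65; pay $73.41 → $220.24
Week 5: $220.24 +$4.40 interest = $224.64; pay $56.16 → $168.48
Week 6: $168.48 +$3.37 interest = $171.85; pay $49.00 → $122.85
Week 7: $122.85 +$2.46 interest = $125.31; pay $49.00 → $76.31
Week 8: $76.31 +$1.53 interest = $77.84; pay $49.00 → $28.84
Week 9: $28.84 +$0.58 interest = $29.42; pay $29.42 → $0.00

$29.42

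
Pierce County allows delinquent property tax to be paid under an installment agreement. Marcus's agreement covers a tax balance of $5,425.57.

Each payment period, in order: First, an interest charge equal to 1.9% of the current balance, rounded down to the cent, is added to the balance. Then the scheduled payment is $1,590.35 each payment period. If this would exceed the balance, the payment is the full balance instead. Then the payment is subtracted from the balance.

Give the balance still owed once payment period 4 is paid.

# | Opening | Interest | Payment | End bal
1 | $5,425.57 | $103.08 | $1,590.35 | $3,938.30
2 | $3,938.30 | $74.82 | $1,590.35 | $2,422.77
3 | $2,422.77 | $46.03 | $1,590.35 | $878.45
4 | $878.45 | $16.69 | $895.14 | $0.00

$0.00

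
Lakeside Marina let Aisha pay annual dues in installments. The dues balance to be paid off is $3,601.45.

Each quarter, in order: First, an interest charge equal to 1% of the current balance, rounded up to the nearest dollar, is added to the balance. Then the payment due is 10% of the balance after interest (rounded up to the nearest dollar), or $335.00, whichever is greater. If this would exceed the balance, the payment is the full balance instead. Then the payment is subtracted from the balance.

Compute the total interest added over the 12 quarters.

$231.00

# | Opening | Interest | Payment | End bal
1 | $3,601.45 | $37.00 | $364.00 | $3,274.45
2 | $3,274.45 | $33.00 | $335.00 | $2,972.45
3 | $2,972.45 | $30.00 | $335.00 | $2,667.45
4 | $2,667.45 | $27.00 | $335.00 | $2,359.45
5 | $2,359.45 | $24.00 | $335.00 | $2,048.45
6 | $2,048.45 | $21.00 | $335.00 | $1,734.45
7 | $1,734.45 | $18.00 | $335.00 | $1,417.45
8 | $1,417.45 | $15.00 | $335.00 | $1,097.45
9 | $1,097.45 | $11.00 | $335.00 | $773.45
10 | $773.45 | $8.00 | $335.00 | $446.45
11 | $446.45 | $5.00 | $335.00 | $116.45
12 | $116.45 | $2.00 | $118.45 | $0.00
Total interest: $37.00 + $33.00 + $30.00 + $27.00 + $24.00 + $21.00 + $18.00 + $15.00 + $11.00 + $8.00 + $5.00 + $2.00 = $231.00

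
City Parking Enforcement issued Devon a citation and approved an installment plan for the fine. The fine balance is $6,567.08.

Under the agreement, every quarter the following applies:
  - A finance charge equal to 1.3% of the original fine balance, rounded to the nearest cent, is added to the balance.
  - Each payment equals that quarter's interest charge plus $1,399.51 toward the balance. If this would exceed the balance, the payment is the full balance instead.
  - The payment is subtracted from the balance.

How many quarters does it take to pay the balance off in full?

# | Opening | Interest | Payment | End bal
1 | $6,567.08 | $85.37 | $1,484.88 | $5,167.57
2 | $5,167.57 | $85.37 | $1,484.88 | $3,768.06
3 | $3,768.06 | $85.37 | $1,484.88 | $2,368.55
4 | $2,368.55 | $85.37 | $1,484.88 | $969.04
5 | $969.04 | $85.37 | $1,054.41 | $0.00
Balance reaches $0.00 in quarter 5.

5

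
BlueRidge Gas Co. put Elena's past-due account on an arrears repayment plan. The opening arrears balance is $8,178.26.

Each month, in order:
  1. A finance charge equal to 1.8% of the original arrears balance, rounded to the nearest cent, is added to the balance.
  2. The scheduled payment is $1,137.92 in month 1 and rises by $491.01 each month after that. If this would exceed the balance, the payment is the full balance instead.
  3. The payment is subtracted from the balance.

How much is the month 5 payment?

$1,416.57

Month 1: opening $8,178.26; interest $147.21 → $8,325.47; payment $1,137.92; balance $7,187.55
Month 2: opening $7,187.55; interest $147.21 → $7,334.76; payment $1,628.93; balance $5,705.83
Month 3: opening $5,705.83; interest $147.21 → $5,853.04; payment $2,119.94; balance $3,733.10
Month 4: opening $3,733.10; interest $147.21 → $3,880.31; payment $2,610.95; balance $1,269.36
Month 5: opening $1,269.36; interest $147.21 → $1,416.57; payment $1,416.57; balance $0.00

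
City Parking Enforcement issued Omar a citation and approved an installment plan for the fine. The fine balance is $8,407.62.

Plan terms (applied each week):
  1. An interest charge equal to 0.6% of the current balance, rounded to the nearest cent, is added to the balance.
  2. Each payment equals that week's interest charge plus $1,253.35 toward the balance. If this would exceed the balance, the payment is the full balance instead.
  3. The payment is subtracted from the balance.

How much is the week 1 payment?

# | Opening | Interest | Payment | End bal
1 | $8,407.62 | $50.45 | $1,303.80 | $7,154.27

$1,303.80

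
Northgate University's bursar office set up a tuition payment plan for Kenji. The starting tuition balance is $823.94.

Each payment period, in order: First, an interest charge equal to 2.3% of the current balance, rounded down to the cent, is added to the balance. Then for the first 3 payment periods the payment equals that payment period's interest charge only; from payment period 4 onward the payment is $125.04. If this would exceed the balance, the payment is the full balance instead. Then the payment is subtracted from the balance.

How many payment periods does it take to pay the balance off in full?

# | Opening | Interest | Payment | End bal
1 | $823.94 | $18.95 | $18.95 | $823.94
2 | $823.94 | $18.95 | $18.95 | $823.94
3 | $823.94 | $18.95 | $18.95 | $823.94
4 | $823.94 | $18.95 | $125.04 | $717.85
5 | $717.85 | $16.51 | $125.04 | $609.32
6 | $609.32 | $14.01 | $125.04 | $498.29
7 | $498.29 | $11.46 | $125.04 | $384.71
8 | $384.71 | $8.84 | $125.04 | $268.51
9 | $268.51 | $6.17 | $125.04 | $149.64
10 | $149.64 | $3.44 | $125.04 | $28.04
11 | $28.04 | $0.64 | $28.68 | $0.00
Balance reaches $0.00 in payment period 11.

11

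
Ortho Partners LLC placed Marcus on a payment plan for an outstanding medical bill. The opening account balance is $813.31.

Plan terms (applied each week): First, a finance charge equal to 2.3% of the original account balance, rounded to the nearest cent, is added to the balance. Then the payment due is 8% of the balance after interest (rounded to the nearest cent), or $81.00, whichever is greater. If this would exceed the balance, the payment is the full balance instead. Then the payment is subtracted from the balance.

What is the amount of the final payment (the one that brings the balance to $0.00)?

$22.25

Week 1: opening $813.31; interest $18.71 → $832.02; payment $81.00; balance $751.02
Week 2: opening $751.02; interest $18.71 → $769.73; payment $81.00; balance $688.73
Week 3: opening $688.73; interest $18.71 → $707.44; payment $81.00; balance $626.44
Week 4: opening $626.44; interest $18.71 → $645.15; payment $81.00; balance $564.15
Week 5: opening $564.15; interest $18.71 → $582.86; payment $81.00; balance $501.86
Week 6: opening $501.86; interest $18.71 → $520.57; payment $81.00; balance $439.57
Week 7: opening $439.57; interest $18.71 → $458.28; payment $81.00; balance $377.28
Week 8: opening $377.28; interest $18.71 → $395.99; payment $81.00; balance $314.99
Week 9: opening $314.99; interest $18.71 → $333.70; payment $81.00; balance $252.70
Week 10: opening $252.70; interest $18.71 → $271.41; payment $81.00; balance $190.41
Week 11: opening $190.41; interest $18.71 → $209.12; payment $81.00; balance $128.12
Week 12: opening $128.12; interest $18.71 → $146.83; payment $81.00; balance $65.83
Week 13: opening $65.83; interest $18.71 → $84.54; payment $81.00; balance $3.54
Week 14: opening $3.54; interest $18.71 → $22.25; payment $22.25; balance $0.00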